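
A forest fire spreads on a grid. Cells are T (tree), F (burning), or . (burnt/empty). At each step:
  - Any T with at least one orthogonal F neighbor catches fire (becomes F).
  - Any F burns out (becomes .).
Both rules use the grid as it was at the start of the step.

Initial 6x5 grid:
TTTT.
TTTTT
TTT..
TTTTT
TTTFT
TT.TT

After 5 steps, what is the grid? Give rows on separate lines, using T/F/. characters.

Step 1: 4 trees catch fire, 1 burn out
  TTTT.
  TTTTT
  TTT..
  TTTFT
  TTF.F
  TT.FT
Step 2: 4 trees catch fire, 4 burn out
  TTTT.
  TTTTT
  TTT..
  TTF.F
  TF...
  TT..F
Step 3: 4 trees catch fire, 4 burn out
  TTTT.
  TTTTT
  TTF..
  TF...
  F....
  TF...
Step 4: 4 trees catch fire, 4 burn out
  TTTT.
  TTFTT
  TF...
  F....
  .....
  F....
Step 5: 4 trees catch fire, 4 burn out
  TTFT.
  TF.FT
  F....
  .....
  .....
  .....

TTFT.
TF.FT
F....
.....
.....
.....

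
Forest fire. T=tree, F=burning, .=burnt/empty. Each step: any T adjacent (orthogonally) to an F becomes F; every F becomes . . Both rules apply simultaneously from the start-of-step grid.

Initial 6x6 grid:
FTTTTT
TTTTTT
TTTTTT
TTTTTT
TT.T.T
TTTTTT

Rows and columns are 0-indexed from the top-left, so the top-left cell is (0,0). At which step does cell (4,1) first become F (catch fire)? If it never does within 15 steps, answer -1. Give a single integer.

Step 1: cell (4,1)='T' (+2 fires, +1 burnt)
Step 2: cell (4,1)='T' (+3 fires, +2 burnt)
Step 3: cell (4,1)='T' (+4 fires, +3 burnt)
Step 4: cell (4,1)='T' (+5 fires, +4 burnt)
Step 5: cell (4,1)='F' (+6 fires, +5 burnt)
  -> target ignites at step 5
Step 6: cell (4,1)='.' (+4 fires, +6 burnt)
Step 7: cell (4,1)='.' (+4 fires, +4 burnt)
Step 8: cell (4,1)='.' (+2 fires, +4 burnt)
Step 9: cell (4,1)='.' (+2 fires, +2 burnt)
Step 10: cell (4,1)='.' (+1 fires, +2 burnt)
Step 11: cell (4,1)='.' (+0 fires, +1 burnt)
  fire out at step 11

5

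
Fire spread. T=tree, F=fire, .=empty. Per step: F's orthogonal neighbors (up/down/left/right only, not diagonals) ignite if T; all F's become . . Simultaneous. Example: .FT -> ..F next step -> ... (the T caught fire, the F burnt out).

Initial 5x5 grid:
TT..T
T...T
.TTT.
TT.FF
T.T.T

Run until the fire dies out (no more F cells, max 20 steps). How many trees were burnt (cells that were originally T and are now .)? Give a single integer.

Answer: 7

Derivation:
Step 1: +2 fires, +2 burnt (F count now 2)
Step 2: +1 fires, +2 burnt (F count now 1)
Step 3: +1 fires, +1 burnt (F count now 1)
Step 4: +1 fires, +1 burnt (F count now 1)
Step 5: +1 fires, +1 burnt (F count now 1)
Step 6: +1 fires, +1 burnt (F count now 1)
Step 7: +0 fires, +1 burnt (F count now 0)
Fire out after step 7
Initially T: 13, now '.': 19
Total burnt (originally-T cells now '.'): 7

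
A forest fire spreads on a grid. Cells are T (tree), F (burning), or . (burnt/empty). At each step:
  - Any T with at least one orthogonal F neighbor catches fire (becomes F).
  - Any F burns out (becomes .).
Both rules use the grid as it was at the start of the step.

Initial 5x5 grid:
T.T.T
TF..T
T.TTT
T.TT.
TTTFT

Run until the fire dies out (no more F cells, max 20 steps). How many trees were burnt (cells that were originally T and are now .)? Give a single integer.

Step 1: +4 fires, +2 burnt (F count now 4)
Step 2: +5 fires, +4 burnt (F count now 5)
Step 3: +4 fires, +5 burnt (F count now 4)
Step 4: +1 fires, +4 burnt (F count now 1)
Step 5: +1 fires, +1 burnt (F count now 1)
Step 6: +0 fires, +1 burnt (F count now 0)
Fire out after step 6
Initially T: 16, now '.': 24
Total burnt (originally-T cells now '.'): 15

Answer: 15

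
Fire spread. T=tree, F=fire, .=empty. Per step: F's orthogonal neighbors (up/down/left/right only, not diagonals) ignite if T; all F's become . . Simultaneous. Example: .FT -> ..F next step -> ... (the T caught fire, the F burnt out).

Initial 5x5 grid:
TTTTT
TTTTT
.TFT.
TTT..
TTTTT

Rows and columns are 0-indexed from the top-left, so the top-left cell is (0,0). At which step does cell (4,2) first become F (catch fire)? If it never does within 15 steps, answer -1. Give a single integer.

Step 1: cell (4,2)='T' (+4 fires, +1 burnt)
Step 2: cell (4,2)='F' (+5 fires, +4 burnt)
  -> target ignites at step 2
Step 3: cell (4,2)='.' (+7 fires, +5 burnt)
Step 4: cell (4,2)='.' (+4 fires, +7 burnt)
Step 5: cell (4,2)='.' (+0 fires, +4 burnt)
  fire out at step 5

2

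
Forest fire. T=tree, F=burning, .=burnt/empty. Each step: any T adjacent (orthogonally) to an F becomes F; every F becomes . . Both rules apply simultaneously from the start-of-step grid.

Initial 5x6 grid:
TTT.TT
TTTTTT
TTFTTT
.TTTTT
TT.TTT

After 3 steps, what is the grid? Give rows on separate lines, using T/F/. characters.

Step 1: 4 trees catch fire, 1 burn out
  TTT.TT
  TTFTTT
  TF.FTT
  .TFTTT
  TT.TTT
Step 2: 7 trees catch fire, 4 burn out
  TTF.TT
  TF.FTT
  F...FT
  .F.FTT
  TT.TTT
Step 3: 7 trees catch fire, 7 burn out
  TF..TT
  F...FT
  .....F
  ....FT
  TF.FTT

TF..TT
F...FT
.....F
....FT
TF.FTT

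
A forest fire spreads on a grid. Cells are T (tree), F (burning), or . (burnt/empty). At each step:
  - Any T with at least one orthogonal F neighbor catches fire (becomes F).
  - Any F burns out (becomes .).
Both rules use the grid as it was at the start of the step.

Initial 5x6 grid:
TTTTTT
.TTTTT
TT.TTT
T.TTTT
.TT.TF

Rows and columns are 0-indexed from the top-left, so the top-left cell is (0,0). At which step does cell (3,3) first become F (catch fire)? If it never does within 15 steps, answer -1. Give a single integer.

Step 1: cell (3,3)='T' (+2 fires, +1 burnt)
Step 2: cell (3,3)='T' (+2 fires, +2 burnt)
Step 3: cell (3,3)='F' (+3 fires, +2 burnt)
  -> target ignites at step 3
Step 4: cell (3,3)='.' (+4 fires, +3 burnt)
Step 5: cell (3,3)='.' (+3 fires, +4 burnt)
Step 6: cell (3,3)='.' (+3 fires, +3 burnt)
Step 7: cell (3,3)='.' (+2 fires, +3 burnt)
Step 8: cell (3,3)='.' (+2 fires, +2 burnt)
Step 9: cell (3,3)='.' (+2 fires, +2 burnt)
Step 10: cell (3,3)='.' (+1 fires, +2 burnt)
Step 11: cell (3,3)='.' (+0 fires, +1 burnt)
  fire out at step 11

3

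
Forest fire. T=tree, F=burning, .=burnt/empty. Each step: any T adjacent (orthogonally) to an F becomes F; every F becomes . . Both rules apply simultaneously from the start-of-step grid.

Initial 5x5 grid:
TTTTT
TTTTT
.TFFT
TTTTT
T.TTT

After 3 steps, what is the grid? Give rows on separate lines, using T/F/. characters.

Step 1: 6 trees catch fire, 2 burn out
  TTTTT
  TTFFT
  .F..F
  TTFFT
  T.TTT
Step 2: 8 trees catch fire, 6 burn out
  TTFFT
  TF..F
  .....
  TF..F
  T.FFT
Step 3: 5 trees catch fire, 8 burn out
  TF..F
  F....
  .....
  F....
  T...F

TF..F
F....
.....
F....
T...F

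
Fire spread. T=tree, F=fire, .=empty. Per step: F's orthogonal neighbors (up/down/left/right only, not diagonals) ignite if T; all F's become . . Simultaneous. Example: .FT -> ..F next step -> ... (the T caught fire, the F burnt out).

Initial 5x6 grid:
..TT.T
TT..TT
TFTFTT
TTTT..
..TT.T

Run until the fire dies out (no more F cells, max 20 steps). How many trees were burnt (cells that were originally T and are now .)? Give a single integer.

Answer: 15

Derivation:
Step 1: +6 fires, +2 burnt (F count now 6)
Step 2: +6 fires, +6 burnt (F count now 6)
Step 3: +2 fires, +6 burnt (F count now 2)
Step 4: +1 fires, +2 burnt (F count now 1)
Step 5: +0 fires, +1 burnt (F count now 0)
Fire out after step 5
Initially T: 18, now '.': 27
Total burnt (originally-T cells now '.'): 15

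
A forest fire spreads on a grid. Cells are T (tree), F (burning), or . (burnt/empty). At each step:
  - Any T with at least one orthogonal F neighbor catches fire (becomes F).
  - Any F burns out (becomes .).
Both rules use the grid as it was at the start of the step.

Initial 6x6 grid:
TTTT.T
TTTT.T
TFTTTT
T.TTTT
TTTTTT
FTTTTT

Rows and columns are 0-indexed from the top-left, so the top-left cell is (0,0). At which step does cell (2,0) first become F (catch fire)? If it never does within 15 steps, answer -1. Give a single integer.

Step 1: cell (2,0)='F' (+5 fires, +2 burnt)
  -> target ignites at step 1
Step 2: cell (2,0)='.' (+8 fires, +5 burnt)
Step 3: cell (2,0)='.' (+7 fires, +8 burnt)
Step 4: cell (2,0)='.' (+5 fires, +7 burnt)
Step 5: cell (2,0)='.' (+4 fires, +5 burnt)
Step 6: cell (2,0)='.' (+2 fires, +4 burnt)
Step 7: cell (2,0)='.' (+0 fires, +2 burnt)
  fire out at step 7

1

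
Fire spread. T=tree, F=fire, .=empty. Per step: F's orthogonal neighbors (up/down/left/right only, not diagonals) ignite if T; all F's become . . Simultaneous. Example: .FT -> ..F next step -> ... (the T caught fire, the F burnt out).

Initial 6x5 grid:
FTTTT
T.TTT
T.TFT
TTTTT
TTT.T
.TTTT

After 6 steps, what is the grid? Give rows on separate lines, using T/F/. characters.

Step 1: 6 trees catch fire, 2 burn out
  .FTTT
  F.TFT
  T.F.F
  TTTFT
  TTT.T
  .TTTT
Step 2: 7 trees catch fire, 6 burn out
  ..FFT
  ..F.F
  F....
  TTF.F
  TTT.T
  .TTTT
Step 3: 5 trees catch fire, 7 burn out
  ....F
  .....
  .....
  FF...
  TTF.F
  .TTTT
Step 4: 4 trees catch fire, 5 burn out
  .....
  .....
  .....
  .....
  FF...
  .TFTF
Step 5: 2 trees catch fire, 4 burn out
  .....
  .....
  .....
  .....
  .....
  .F.F.
Step 6: 0 trees catch fire, 2 burn out
  .....
  .....
  .....
  .....
  .....
  .....

.....
.....
.....
.....
.....
.....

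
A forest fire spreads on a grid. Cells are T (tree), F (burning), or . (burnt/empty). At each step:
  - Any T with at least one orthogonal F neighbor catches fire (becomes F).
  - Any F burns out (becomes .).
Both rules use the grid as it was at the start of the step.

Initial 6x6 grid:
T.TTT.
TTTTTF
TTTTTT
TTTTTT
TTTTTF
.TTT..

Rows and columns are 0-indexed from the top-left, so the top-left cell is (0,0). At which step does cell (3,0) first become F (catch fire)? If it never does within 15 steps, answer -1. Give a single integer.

Step 1: cell (3,0)='T' (+4 fires, +2 burnt)
Step 2: cell (3,0)='T' (+5 fires, +4 burnt)
Step 3: cell (3,0)='T' (+6 fires, +5 burnt)
Step 4: cell (3,0)='T' (+6 fires, +6 burnt)
Step 5: cell (3,0)='T' (+5 fires, +6 burnt)
Step 6: cell (3,0)='F' (+3 fires, +5 burnt)
  -> target ignites at step 6
Step 7: cell (3,0)='.' (+0 fires, +3 burnt)
  fire out at step 7

6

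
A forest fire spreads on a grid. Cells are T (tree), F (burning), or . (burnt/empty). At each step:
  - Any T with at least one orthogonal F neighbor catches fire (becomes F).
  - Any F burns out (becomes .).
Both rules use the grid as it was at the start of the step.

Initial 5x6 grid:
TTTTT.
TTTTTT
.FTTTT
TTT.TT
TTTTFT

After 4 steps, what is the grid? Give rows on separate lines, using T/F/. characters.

Step 1: 6 trees catch fire, 2 burn out
  TTTTT.
  TFTTTT
  ..FTTT
  TFT.FT
  TTTF.F
Step 2: 10 trees catch fire, 6 burn out
  TFTTT.
  F.FTTT
  ...FFT
  F.F..F
  TFF...
Step 3: 6 trees catch fire, 10 burn out
  F.FTT.
  ...FFT
  .....F
  ......
  F.....
Step 4: 3 trees catch fire, 6 burn out
  ...FF.
  .....F
  ......
  ......
  ......

...FF.
.....F
......
......
......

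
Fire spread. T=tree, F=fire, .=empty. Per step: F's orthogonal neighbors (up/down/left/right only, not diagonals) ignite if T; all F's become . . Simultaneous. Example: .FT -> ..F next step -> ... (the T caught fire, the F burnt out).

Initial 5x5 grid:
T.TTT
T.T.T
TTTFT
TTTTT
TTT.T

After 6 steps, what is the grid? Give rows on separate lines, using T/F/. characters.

Step 1: 3 trees catch fire, 1 burn out
  T.TTT
  T.T.T
  TTF.F
  TTTFT
  TTT.T
Step 2: 5 trees catch fire, 3 burn out
  T.TTT
  T.F.F
  TF...
  TTF.F
  TTT.T
Step 3: 6 trees catch fire, 5 burn out
  T.FTF
  T....
  F....
  TF...
  TTF.F
Step 4: 4 trees catch fire, 6 burn out
  T..F.
  F....
  .....
  F....
  TF...
Step 5: 2 trees catch fire, 4 burn out
  F....
  .....
  .....
  .....
  F....
Step 6: 0 trees catch fire, 2 burn out
  .....
  .....
  .....
  .....
  .....

.....
.....
.....
.....
.....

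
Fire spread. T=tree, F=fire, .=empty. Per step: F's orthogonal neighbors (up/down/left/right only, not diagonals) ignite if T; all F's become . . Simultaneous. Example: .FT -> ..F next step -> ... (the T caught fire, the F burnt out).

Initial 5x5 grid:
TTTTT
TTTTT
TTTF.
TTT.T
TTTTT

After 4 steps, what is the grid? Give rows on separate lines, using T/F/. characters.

Step 1: 2 trees catch fire, 1 burn out
  TTTTT
  TTTFT
  TTF..
  TTT.T
  TTTTT
Step 2: 5 trees catch fire, 2 burn out
  TTTFT
  TTF.F
  TF...
  TTF.T
  TTTTT
Step 3: 6 trees catch fire, 5 burn out
  TTF.F
  TF...
  F....
  TF..T
  TTFTT
Step 4: 5 trees catch fire, 6 burn out
  TF...
  F....
  .....
  F...T
  TF.FT

TF...
F....
.....
F...T
TF.FT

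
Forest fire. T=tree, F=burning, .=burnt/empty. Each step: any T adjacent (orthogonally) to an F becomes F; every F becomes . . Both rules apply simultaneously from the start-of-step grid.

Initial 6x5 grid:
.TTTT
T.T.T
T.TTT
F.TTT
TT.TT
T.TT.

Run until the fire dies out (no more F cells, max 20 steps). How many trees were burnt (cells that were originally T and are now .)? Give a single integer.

Step 1: +2 fires, +1 burnt (F count now 2)
Step 2: +3 fires, +2 burnt (F count now 3)
Step 3: +0 fires, +3 burnt (F count now 0)
Fire out after step 3
Initially T: 21, now '.': 14
Total burnt (originally-T cells now '.'): 5

Answer: 5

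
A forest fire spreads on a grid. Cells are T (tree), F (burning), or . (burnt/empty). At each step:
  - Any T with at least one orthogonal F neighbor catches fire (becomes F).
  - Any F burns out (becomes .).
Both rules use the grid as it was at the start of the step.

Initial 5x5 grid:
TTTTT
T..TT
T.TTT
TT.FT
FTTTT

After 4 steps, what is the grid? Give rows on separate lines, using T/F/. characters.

Step 1: 5 trees catch fire, 2 burn out
  TTTTT
  T..TT
  T.TFT
  FT..F
  .FTFT
Step 2: 7 trees catch fire, 5 burn out
  TTTTT
  T..FT
  F.F.F
  .F...
  ..F.F
Step 3: 3 trees catch fire, 7 burn out
  TTTFT
  F...F
  .....
  .....
  .....
Step 4: 3 trees catch fire, 3 burn out
  FTF.F
  .....
  .....
  .....
  .....

FTF.F
.....
.....
.....
.....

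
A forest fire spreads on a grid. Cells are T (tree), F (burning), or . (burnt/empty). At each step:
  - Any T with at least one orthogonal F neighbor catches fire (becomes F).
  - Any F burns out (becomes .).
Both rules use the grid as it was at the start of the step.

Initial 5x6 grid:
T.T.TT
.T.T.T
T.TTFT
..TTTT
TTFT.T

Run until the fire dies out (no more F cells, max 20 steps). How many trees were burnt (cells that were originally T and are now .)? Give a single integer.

Step 1: +6 fires, +2 burnt (F count now 6)
Step 2: +6 fires, +6 burnt (F count now 6)
Step 3: +2 fires, +6 burnt (F count now 2)
Step 4: +1 fires, +2 burnt (F count now 1)
Step 5: +0 fires, +1 burnt (F count now 0)
Fire out after step 5
Initially T: 19, now '.': 26
Total burnt (originally-T cells now '.'): 15

Answer: 15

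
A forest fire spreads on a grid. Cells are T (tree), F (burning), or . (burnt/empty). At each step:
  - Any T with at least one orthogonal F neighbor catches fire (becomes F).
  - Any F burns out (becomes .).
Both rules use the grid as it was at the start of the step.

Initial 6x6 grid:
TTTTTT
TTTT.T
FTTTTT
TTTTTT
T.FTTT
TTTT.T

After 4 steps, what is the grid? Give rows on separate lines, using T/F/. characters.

Step 1: 6 trees catch fire, 2 burn out
  TTTTTT
  FTTT.T
  .FTTTT
  FTFTTT
  T..FTT
  TTFT.T
Step 2: 9 trees catch fire, 6 burn out
  FTTTTT
  .FTT.T
  ..FTTT
  .F.FTT
  F...FT
  TF.F.T
Step 3: 6 trees catch fire, 9 burn out
  .FTTTT
  ..FT.T
  ...FTT
  ....FT
  .....F
  F....T
Step 4: 5 trees catch fire, 6 burn out
  ..FTTT
  ...F.T
  ....FT
  .....F
  ......
  .....F

..FTTT
...F.T
....FT
.....F
......
.....F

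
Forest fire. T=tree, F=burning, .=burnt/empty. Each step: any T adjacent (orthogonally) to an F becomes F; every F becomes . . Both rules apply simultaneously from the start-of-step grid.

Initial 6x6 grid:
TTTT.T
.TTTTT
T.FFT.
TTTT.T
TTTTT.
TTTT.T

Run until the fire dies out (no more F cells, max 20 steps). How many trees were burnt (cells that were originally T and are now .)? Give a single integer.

Step 1: +5 fires, +2 burnt (F count now 5)
Step 2: +7 fires, +5 burnt (F count now 7)
Step 3: +7 fires, +7 burnt (F count now 7)
Step 4: +5 fires, +7 burnt (F count now 5)
Step 5: +1 fires, +5 burnt (F count now 1)
Step 6: +0 fires, +1 burnt (F count now 0)
Fire out after step 6
Initially T: 27, now '.': 34
Total burnt (originally-T cells now '.'): 25

Answer: 25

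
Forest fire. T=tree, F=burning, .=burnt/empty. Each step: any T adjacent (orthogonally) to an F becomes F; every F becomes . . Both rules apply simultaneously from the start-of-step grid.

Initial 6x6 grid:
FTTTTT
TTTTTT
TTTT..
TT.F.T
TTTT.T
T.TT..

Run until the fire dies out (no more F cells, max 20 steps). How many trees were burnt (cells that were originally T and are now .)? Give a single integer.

Answer: 24

Derivation:
Step 1: +4 fires, +2 burnt (F count now 4)
Step 2: +7 fires, +4 burnt (F count now 7)
Step 3: +7 fires, +7 burnt (F count now 7)
Step 4: +4 fires, +7 burnt (F count now 4)
Step 5: +2 fires, +4 burnt (F count now 2)
Step 6: +0 fires, +2 burnt (F count now 0)
Fire out after step 6
Initially T: 26, now '.': 34
Total burnt (originally-T cells now '.'): 24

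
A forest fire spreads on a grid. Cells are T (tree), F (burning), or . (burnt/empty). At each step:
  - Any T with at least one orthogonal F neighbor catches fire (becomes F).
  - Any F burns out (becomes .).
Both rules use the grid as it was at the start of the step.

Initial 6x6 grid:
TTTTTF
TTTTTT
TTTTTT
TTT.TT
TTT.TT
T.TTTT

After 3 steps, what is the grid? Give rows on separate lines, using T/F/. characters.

Step 1: 2 trees catch fire, 1 burn out
  TTTTF.
  TTTTTF
  TTTTTT
  TTT.TT
  TTT.TT
  T.TTTT
Step 2: 3 trees catch fire, 2 burn out
  TTTF..
  TTTTF.
  TTTTTF
  TTT.TT
  TTT.TT
  T.TTTT
Step 3: 4 trees catch fire, 3 burn out
  TTF...
  TTTF..
  TTTTF.
  TTT.TF
  TTT.TT
  T.TTTT

TTF...
TTTF..
TTTTF.
TTT.TF
TTT.TT
T.TTTT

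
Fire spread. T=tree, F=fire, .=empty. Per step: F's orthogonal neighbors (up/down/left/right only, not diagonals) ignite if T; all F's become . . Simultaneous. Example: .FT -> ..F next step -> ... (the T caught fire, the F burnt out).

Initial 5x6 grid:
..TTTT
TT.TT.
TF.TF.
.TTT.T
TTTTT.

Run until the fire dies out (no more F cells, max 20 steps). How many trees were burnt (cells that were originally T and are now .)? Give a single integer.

Answer: 18

Derivation:
Step 1: +5 fires, +2 burnt (F count now 5)
Step 2: +6 fires, +5 burnt (F count now 6)
Step 3: +5 fires, +6 burnt (F count now 5)
Step 4: +2 fires, +5 burnt (F count now 2)
Step 5: +0 fires, +2 burnt (F count now 0)
Fire out after step 5
Initially T: 19, now '.': 29
Total burnt (originally-T cells now '.'): 18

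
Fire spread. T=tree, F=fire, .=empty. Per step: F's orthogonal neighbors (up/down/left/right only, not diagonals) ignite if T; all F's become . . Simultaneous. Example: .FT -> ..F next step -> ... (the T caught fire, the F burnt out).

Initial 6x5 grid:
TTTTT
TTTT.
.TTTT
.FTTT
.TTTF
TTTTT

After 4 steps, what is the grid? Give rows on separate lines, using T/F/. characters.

Step 1: 6 trees catch fire, 2 burn out
  TTTTT
  TTTT.
  .FTTT
  ..FTF
  .FTF.
  TTTTF
Step 2: 7 trees catch fire, 6 burn out
  TTTTT
  TFTT.
  ..FTF
  ...F.
  ..F..
  TFTF.
Step 3: 6 trees catch fire, 7 burn out
  TFTTT
  F.FT.
  ...F.
  .....
  .....
  F.F..
Step 4: 3 trees catch fire, 6 burn out
  F.FTT
  ...F.
  .....
  .....
  .....
  .....

F.FTT
...F.
.....
.....
.....
.....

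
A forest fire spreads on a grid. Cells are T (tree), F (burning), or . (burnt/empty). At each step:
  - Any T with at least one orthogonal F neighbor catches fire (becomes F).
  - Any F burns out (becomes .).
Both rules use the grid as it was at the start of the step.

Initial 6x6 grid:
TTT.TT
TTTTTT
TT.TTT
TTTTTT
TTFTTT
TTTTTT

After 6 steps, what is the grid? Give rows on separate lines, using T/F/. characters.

Step 1: 4 trees catch fire, 1 burn out
  TTT.TT
  TTTTTT
  TT.TTT
  TTFTTT
  TF.FTT
  TTFTTT
Step 2: 6 trees catch fire, 4 burn out
  TTT.TT
  TTTTTT
  TT.TTT
  TF.FTT
  F...FT
  TF.FTT
Step 3: 7 trees catch fire, 6 burn out
  TTT.TT
  TTTTTT
  TF.FTT
  F...FT
  .....F
  F...FT
Step 4: 6 trees catch fire, 7 burn out
  TTT.TT
  TFTFTT
  F...FT
  .....F
  ......
  .....F
Step 5: 5 trees catch fire, 6 burn out
  TFT.TT
  F.F.FT
  .....F
  ......
  ......
  ......
Step 6: 4 trees catch fire, 5 burn out
  F.F.FT
  .....F
  ......
  ......
  ......
  ......

F.F.FT
.....F
......
......
......
......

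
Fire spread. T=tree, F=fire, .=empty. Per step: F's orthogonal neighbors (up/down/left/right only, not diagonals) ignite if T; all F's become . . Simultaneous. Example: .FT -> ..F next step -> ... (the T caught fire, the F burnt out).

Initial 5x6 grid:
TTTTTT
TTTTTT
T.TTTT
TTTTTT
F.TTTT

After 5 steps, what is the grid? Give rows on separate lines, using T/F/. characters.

Step 1: 1 trees catch fire, 1 burn out
  TTTTTT
  TTTTTT
  T.TTTT
  FTTTTT
  ..TTTT
Step 2: 2 trees catch fire, 1 burn out
  TTTTTT
  TTTTTT
  F.TTTT
  .FTTTT
  ..TTTT
Step 3: 2 trees catch fire, 2 burn out
  TTTTTT
  FTTTTT
  ..TTTT
  ..FTTT
  ..TTTT
Step 4: 5 trees catch fire, 2 burn out
  FTTTTT
  .FTTTT
  ..FTTT
  ...FTT
  ..FTTT
Step 5: 5 trees catch fire, 5 burn out
  .FTTTT
  ..FTTT
  ...FTT
  ....FT
  ...FTT

.FTTTT
..FTTT
...FTT
....FT
...FTT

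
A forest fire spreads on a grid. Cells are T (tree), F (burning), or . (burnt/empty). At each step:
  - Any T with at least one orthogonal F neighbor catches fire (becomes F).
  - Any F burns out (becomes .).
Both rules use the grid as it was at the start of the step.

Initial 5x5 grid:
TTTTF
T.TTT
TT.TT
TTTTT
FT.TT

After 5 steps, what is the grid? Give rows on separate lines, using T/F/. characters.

Step 1: 4 trees catch fire, 2 burn out
  TTTF.
  T.TTF
  TT.TT
  FTTTT
  .F.TT
Step 2: 5 trees catch fire, 4 burn out
  TTF..
  T.TF.
  FT.TF
  .FTTT
  ...TT
Step 3: 7 trees catch fire, 5 burn out
  TF...
  F.F..
  .F.F.
  ..FTF
  ...TT
Step 4: 3 trees catch fire, 7 burn out
  F....
  .....
  .....
  ...F.
  ...TF
Step 5: 1 trees catch fire, 3 burn out
  .....
  .....
  .....
  .....
  ...F.

.....
.....
.....
.....
...F.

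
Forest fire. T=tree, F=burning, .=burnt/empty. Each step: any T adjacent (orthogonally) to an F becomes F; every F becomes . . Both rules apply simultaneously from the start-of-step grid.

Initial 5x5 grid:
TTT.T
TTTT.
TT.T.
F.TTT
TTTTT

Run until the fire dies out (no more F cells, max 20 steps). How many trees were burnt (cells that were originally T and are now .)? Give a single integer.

Answer: 18

Derivation:
Step 1: +2 fires, +1 burnt (F count now 2)
Step 2: +3 fires, +2 burnt (F count now 3)
Step 3: +3 fires, +3 burnt (F count now 3)
Step 4: +4 fires, +3 burnt (F count now 4)
Step 5: +4 fires, +4 burnt (F count now 4)
Step 6: +2 fires, +4 burnt (F count now 2)
Step 7: +0 fires, +2 burnt (F count now 0)
Fire out after step 7
Initially T: 19, now '.': 24
Total burnt (originally-T cells now '.'): 18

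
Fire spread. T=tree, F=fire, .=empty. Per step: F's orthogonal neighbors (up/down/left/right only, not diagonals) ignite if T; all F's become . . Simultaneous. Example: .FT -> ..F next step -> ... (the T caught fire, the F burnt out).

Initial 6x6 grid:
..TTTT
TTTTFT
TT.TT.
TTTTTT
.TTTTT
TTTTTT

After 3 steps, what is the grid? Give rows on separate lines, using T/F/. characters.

Step 1: 4 trees catch fire, 1 burn out
  ..TTFT
  TTTF.F
  TT.TF.
  TTTTTT
  .TTTTT
  TTTTTT
Step 2: 5 trees catch fire, 4 burn out
  ..TF.F
  TTF...
  TT.F..
  TTTTFT
  .TTTTT
  TTTTTT
Step 3: 5 trees catch fire, 5 burn out
  ..F...
  TF....
  TT....
  TTTF.F
  .TTTFT
  TTTTTT

..F...
TF....
TT....
TTTF.F
.TTTFT
TTTTTT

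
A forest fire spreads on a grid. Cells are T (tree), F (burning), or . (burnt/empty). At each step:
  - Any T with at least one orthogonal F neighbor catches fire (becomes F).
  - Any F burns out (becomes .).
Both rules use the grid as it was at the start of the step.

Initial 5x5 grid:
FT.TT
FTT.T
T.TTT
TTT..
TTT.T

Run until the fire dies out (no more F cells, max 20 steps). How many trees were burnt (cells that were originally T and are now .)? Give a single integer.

Answer: 16

Derivation:
Step 1: +3 fires, +2 burnt (F count now 3)
Step 2: +2 fires, +3 burnt (F count now 2)
Step 3: +3 fires, +2 burnt (F count now 3)
Step 4: +3 fires, +3 burnt (F count now 3)
Step 5: +2 fires, +3 burnt (F count now 2)
Step 6: +1 fires, +2 burnt (F count now 1)
Step 7: +1 fires, +1 burnt (F count now 1)
Step 8: +1 fires, +1 burnt (F count now 1)
Step 9: +0 fires, +1 burnt (F count now 0)
Fire out after step 9
Initially T: 17, now '.': 24
Total burnt (originally-T cells now '.'): 16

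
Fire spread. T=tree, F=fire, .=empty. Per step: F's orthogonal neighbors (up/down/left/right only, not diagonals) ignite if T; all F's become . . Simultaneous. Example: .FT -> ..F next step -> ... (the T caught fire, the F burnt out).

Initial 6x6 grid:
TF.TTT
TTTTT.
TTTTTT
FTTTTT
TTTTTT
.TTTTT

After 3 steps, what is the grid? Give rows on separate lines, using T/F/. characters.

Step 1: 5 trees catch fire, 2 burn out
  F..TTT
  TFTTT.
  FTTTTT
  .FTTTT
  FTTTTT
  .TTTTT
Step 2: 5 trees catch fire, 5 burn out
  ...TTT
  F.FTT.
  .FTTTT
  ..FTTT
  .FTTTT
  .TTTTT
Step 3: 5 trees catch fire, 5 burn out
  ...TTT
  ...FT.
  ..FTTT
  ...FTT
  ..FTTT
  .FTTTT

...TTT
...FT.
..FTTT
...FTT
..FTTT
.FTTTT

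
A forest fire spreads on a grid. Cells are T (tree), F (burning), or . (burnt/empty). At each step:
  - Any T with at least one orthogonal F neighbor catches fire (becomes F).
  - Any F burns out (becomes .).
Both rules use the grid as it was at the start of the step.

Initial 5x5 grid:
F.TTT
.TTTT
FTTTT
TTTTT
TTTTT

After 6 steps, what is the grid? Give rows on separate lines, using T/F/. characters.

Step 1: 2 trees catch fire, 2 burn out
  ..TTT
  .TTTT
  .FTTT
  FTTTT
  TTTTT
Step 2: 4 trees catch fire, 2 burn out
  ..TTT
  .FTTT
  ..FTT
  .FTTT
  FTTTT
Step 3: 4 trees catch fire, 4 burn out
  ..TTT
  ..FTT
  ...FT
  ..FTT
  .FTTT
Step 4: 5 trees catch fire, 4 burn out
  ..FTT
  ...FT
  ....F
  ...FT
  ..FTT
Step 5: 4 trees catch fire, 5 burn out
  ...FT
  ....F
  .....
  ....F
  ...FT
Step 6: 2 trees catch fire, 4 burn out
  ....F
  .....
  .....
  .....
  ....F

....F
.....
.....
.....
....F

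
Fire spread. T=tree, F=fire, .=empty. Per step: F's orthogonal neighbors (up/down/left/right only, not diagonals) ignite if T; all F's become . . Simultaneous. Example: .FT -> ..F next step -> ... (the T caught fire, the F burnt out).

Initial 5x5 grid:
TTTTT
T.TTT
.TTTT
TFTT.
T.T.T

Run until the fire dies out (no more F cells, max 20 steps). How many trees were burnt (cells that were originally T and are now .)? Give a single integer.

Step 1: +3 fires, +1 burnt (F count now 3)
Step 2: +4 fires, +3 burnt (F count now 4)
Step 3: +2 fires, +4 burnt (F count now 2)
Step 4: +3 fires, +2 burnt (F count now 3)
Step 5: +3 fires, +3 burnt (F count now 3)
Step 6: +2 fires, +3 burnt (F count now 2)
Step 7: +1 fires, +2 burnt (F count now 1)
Step 8: +0 fires, +1 burnt (F count now 0)
Fire out after step 8
Initially T: 19, now '.': 24
Total burnt (originally-T cells now '.'): 18

Answer: 18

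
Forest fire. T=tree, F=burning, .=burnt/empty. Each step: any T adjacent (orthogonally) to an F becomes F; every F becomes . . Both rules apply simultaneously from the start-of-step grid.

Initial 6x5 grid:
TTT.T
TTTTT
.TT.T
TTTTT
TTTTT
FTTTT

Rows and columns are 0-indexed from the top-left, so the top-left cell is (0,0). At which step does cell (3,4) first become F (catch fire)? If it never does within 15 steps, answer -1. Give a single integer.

Step 1: cell (3,4)='T' (+2 fires, +1 burnt)
Step 2: cell (3,4)='T' (+3 fires, +2 burnt)
Step 3: cell (3,4)='T' (+3 fires, +3 burnt)
Step 4: cell (3,4)='T' (+4 fires, +3 burnt)
Step 5: cell (3,4)='T' (+4 fires, +4 burnt)
Step 6: cell (3,4)='F' (+4 fires, +4 burnt)
  -> target ignites at step 6
Step 7: cell (3,4)='.' (+4 fires, +4 burnt)
Step 8: cell (3,4)='.' (+1 fires, +4 burnt)
Step 9: cell (3,4)='.' (+1 fires, +1 burnt)
Step 10: cell (3,4)='.' (+0 fires, +1 burnt)
  fire out at step 10

6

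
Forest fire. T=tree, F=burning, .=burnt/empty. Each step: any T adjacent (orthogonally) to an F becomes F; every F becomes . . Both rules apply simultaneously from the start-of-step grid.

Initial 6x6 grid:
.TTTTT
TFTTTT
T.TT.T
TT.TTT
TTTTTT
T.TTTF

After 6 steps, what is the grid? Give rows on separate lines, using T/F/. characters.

Step 1: 5 trees catch fire, 2 burn out
  .FTTTT
  F.FTTT
  T.TT.T
  TT.TTT
  TTTTTF
  T.TTF.
Step 2: 7 trees catch fire, 5 burn out
  ..FTTT
  ...FTT
  F.FT.T
  TT.TTF
  TTTTF.
  T.TF..
Step 3: 8 trees catch fire, 7 burn out
  ...FTT
  ....FT
  ...F.F
  FT.TF.
  TTTF..
  T.F...
Step 4: 6 trees catch fire, 8 burn out
  ....FT
  .....F
  ......
  .F.F..
  FTF...
  T.....
Step 5: 3 trees catch fire, 6 burn out
  .....F
  ......
  ......
  ......
  .F....
  F.....
Step 6: 0 trees catch fire, 3 burn out
  ......
  ......
  ......
  ......
  ......
  ......

......
......
......
......
......
......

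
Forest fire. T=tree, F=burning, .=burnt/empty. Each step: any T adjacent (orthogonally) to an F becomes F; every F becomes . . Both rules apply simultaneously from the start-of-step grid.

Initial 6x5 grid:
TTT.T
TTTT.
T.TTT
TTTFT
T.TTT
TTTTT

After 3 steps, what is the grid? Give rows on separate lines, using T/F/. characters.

Step 1: 4 trees catch fire, 1 burn out
  TTT.T
  TTTT.
  T.TFT
  TTF.F
  T.TFT
  TTTTT
Step 2: 7 trees catch fire, 4 burn out
  TTT.T
  TTTF.
  T.F.F
  TF...
  T.F.F
  TTTFT
Step 3: 4 trees catch fire, 7 burn out
  TTT.T
  TTF..
  T....
  F....
  T....
  TTF.F

TTT.T
TTF..
T....
F....
T....
TTF.F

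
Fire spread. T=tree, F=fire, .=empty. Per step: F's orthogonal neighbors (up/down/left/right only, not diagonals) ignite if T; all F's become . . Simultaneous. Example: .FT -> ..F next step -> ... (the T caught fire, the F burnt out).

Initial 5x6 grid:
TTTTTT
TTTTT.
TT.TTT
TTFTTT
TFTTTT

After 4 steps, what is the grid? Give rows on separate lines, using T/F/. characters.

Step 1: 4 trees catch fire, 2 burn out
  TTTTTT
  TTTTT.
  TT.TTT
  TF.FTT
  F.FTTT
Step 2: 5 trees catch fire, 4 burn out
  TTTTTT
  TTTTT.
  TF.FTT
  F...FT
  ...FTT
Step 3: 6 trees catch fire, 5 burn out
  TTTTTT
  TFTFT.
  F...FT
  .....F
  ....FT
Step 4: 7 trees catch fire, 6 burn out
  TFTFTT
  F.F.F.
  .....F
  ......
  .....F

TFTFTT
F.F.F.
.....F
......
.....F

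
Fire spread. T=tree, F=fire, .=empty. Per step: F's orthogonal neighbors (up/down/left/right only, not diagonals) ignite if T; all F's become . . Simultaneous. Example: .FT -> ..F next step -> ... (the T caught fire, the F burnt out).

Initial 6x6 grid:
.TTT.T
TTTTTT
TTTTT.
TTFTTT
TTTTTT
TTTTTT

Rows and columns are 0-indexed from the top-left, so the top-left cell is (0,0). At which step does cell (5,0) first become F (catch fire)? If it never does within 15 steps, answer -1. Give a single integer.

Step 1: cell (5,0)='T' (+4 fires, +1 burnt)
Step 2: cell (5,0)='T' (+8 fires, +4 burnt)
Step 3: cell (5,0)='T' (+10 fires, +8 burnt)
Step 4: cell (5,0)='F' (+7 fires, +10 burnt)
  -> target ignites at step 4
Step 5: cell (5,0)='.' (+2 fires, +7 burnt)
Step 6: cell (5,0)='.' (+1 fires, +2 burnt)
Step 7: cell (5,0)='.' (+0 fires, +1 burnt)
  fire out at step 7

4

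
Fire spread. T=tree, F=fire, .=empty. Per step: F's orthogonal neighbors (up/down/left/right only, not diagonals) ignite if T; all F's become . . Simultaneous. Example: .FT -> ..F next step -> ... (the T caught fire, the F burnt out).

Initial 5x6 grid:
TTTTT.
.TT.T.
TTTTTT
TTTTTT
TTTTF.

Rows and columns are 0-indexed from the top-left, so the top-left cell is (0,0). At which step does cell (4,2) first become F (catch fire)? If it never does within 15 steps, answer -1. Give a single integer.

Step 1: cell (4,2)='T' (+2 fires, +1 burnt)
Step 2: cell (4,2)='F' (+4 fires, +2 burnt)
  -> target ignites at step 2
Step 3: cell (4,2)='.' (+5 fires, +4 burnt)
Step 4: cell (4,2)='.' (+4 fires, +5 burnt)
Step 5: cell (4,2)='.' (+4 fires, +4 burnt)
Step 6: cell (4,2)='.' (+3 fires, +4 burnt)
Step 7: cell (4,2)='.' (+1 fires, +3 burnt)
Step 8: cell (4,2)='.' (+1 fires, +1 burnt)
Step 9: cell (4,2)='.' (+0 fires, +1 burnt)
  fire out at step 9

2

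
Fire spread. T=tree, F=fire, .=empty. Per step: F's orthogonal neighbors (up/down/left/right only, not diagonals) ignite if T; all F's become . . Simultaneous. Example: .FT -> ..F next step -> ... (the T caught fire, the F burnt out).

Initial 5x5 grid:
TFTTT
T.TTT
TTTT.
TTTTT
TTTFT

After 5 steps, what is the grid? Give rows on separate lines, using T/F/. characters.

Step 1: 5 trees catch fire, 2 burn out
  F.FTT
  T.TTT
  TTTT.
  TTTFT
  TTF.F
Step 2: 7 trees catch fire, 5 burn out
  ...FT
  F.FTT
  TTTF.
  TTF.F
  TF...
Step 3: 6 trees catch fire, 7 burn out
  ....F
  ...FT
  FTF..
  TF...
  F....
Step 4: 3 trees catch fire, 6 burn out
  .....
  ....F
  .F...
  F....
  .....
Step 5: 0 trees catch fire, 3 burn out
  .....
  .....
  .....
  .....
  .....

.....
.....
.....
.....
.....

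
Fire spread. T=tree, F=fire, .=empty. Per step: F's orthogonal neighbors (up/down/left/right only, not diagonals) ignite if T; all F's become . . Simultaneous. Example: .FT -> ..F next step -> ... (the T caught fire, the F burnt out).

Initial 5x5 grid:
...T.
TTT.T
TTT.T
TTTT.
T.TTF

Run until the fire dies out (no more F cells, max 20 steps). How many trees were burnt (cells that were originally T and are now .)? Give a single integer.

Answer: 13

Derivation:
Step 1: +1 fires, +1 burnt (F count now 1)
Step 2: +2 fires, +1 burnt (F count now 2)
Step 3: +1 fires, +2 burnt (F count now 1)
Step 4: +2 fires, +1 burnt (F count now 2)
Step 5: +3 fires, +2 burnt (F count now 3)
Step 6: +3 fires, +3 burnt (F count now 3)
Step 7: +1 fires, +3 burnt (F count now 1)
Step 8: +0 fires, +1 burnt (F count now 0)
Fire out after step 8
Initially T: 16, now '.': 22
Total burnt (originally-T cells now '.'): 13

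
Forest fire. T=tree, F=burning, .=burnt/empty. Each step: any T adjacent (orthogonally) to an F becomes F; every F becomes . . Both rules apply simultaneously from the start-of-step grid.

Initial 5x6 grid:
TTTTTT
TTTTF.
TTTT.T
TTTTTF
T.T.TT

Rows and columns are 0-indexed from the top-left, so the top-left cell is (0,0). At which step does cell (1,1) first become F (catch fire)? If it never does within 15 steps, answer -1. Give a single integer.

Step 1: cell (1,1)='T' (+5 fires, +2 burnt)
Step 2: cell (1,1)='T' (+6 fires, +5 burnt)
Step 3: cell (1,1)='F' (+4 fires, +6 burnt)
  -> target ignites at step 3
Step 4: cell (1,1)='.' (+5 fires, +4 burnt)
Step 5: cell (1,1)='.' (+3 fires, +5 burnt)
Step 6: cell (1,1)='.' (+1 fires, +3 burnt)
Step 7: cell (1,1)='.' (+0 fires, +1 burnt)
  fire out at step 7

3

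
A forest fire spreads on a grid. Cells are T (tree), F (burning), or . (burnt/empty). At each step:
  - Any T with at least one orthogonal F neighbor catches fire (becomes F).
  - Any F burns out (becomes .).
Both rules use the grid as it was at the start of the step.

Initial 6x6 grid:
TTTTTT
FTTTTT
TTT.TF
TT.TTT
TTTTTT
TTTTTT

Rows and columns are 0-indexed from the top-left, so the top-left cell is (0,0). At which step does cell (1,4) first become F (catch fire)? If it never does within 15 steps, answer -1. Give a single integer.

Step 1: cell (1,4)='T' (+6 fires, +2 burnt)
Step 2: cell (1,4)='F' (+8 fires, +6 burnt)
  -> target ignites at step 2
Step 3: cell (1,4)='.' (+9 fires, +8 burnt)
Step 4: cell (1,4)='.' (+5 fires, +9 burnt)
Step 5: cell (1,4)='.' (+3 fires, +5 burnt)
Step 6: cell (1,4)='.' (+1 fires, +3 burnt)
Step 7: cell (1,4)='.' (+0 fires, +1 burnt)
  fire out at step 7

2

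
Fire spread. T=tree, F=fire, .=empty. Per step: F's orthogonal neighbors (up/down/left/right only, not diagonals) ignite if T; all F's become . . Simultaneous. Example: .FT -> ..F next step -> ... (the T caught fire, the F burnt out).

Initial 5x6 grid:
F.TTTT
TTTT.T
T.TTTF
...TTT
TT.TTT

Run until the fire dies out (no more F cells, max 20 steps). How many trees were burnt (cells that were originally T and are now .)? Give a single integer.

Answer: 19

Derivation:
Step 1: +4 fires, +2 burnt (F count now 4)
Step 2: +6 fires, +4 burnt (F count now 6)
Step 3: +6 fires, +6 burnt (F count now 6)
Step 4: +3 fires, +6 burnt (F count now 3)
Step 5: +0 fires, +3 burnt (F count now 0)
Fire out after step 5
Initially T: 21, now '.': 28
Total burnt (originally-T cells now '.'): 19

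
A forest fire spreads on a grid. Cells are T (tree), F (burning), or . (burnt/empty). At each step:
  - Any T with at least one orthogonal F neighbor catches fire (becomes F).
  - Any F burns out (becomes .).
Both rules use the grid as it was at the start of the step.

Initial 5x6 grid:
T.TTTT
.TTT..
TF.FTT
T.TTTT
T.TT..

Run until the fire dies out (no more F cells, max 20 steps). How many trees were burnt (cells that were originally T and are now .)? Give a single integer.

Step 1: +5 fires, +2 burnt (F count now 5)
Step 2: +7 fires, +5 burnt (F count now 7)
Step 3: +5 fires, +7 burnt (F count now 5)
Step 4: +1 fires, +5 burnt (F count now 1)
Step 5: +0 fires, +1 burnt (F count now 0)
Fire out after step 5
Initially T: 19, now '.': 29
Total burnt (originally-T cells now '.'): 18

Answer: 18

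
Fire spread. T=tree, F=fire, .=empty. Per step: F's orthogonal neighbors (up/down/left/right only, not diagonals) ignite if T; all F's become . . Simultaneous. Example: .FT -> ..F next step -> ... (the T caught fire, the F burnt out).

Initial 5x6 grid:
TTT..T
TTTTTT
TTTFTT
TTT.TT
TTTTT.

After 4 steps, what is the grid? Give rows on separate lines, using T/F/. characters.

Step 1: 3 trees catch fire, 1 burn out
  TTT..T
  TTTFTT
  TTF.FT
  TTT.TT
  TTTTT.
Step 2: 6 trees catch fire, 3 burn out
  TTT..T
  TTF.FT
  TF...F
  TTF.FT
  TTTTT.
Step 3: 8 trees catch fire, 6 burn out
  TTF..T
  TF...F
  F.....
  TF...F
  TTFTF.
Step 4: 6 trees catch fire, 8 burn out
  TF...F
  F.....
  ......
  F.....
  TF.F..

TF...F
F.....
......
F.....
TF.F..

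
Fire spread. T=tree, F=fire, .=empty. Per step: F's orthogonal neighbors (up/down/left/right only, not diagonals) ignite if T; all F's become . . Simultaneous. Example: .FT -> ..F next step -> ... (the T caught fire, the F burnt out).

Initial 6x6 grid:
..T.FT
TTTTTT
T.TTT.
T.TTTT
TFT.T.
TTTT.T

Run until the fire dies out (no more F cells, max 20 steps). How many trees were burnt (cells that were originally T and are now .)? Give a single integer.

Answer: 24

Derivation:
Step 1: +5 fires, +2 burnt (F count now 5)
Step 2: +7 fires, +5 burnt (F count now 7)
Step 3: +7 fires, +7 burnt (F count now 7)
Step 4: +5 fires, +7 burnt (F count now 5)
Step 5: +0 fires, +5 burnt (F count now 0)
Fire out after step 5
Initially T: 25, now '.': 35
Total burnt (originally-T cells now '.'): 24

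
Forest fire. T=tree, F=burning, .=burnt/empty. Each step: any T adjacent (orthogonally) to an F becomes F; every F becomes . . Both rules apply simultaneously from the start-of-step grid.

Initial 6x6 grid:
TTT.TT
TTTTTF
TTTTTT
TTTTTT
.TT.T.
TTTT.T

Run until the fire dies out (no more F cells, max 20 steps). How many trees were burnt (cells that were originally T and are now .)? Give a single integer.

Answer: 29

Derivation:
Step 1: +3 fires, +1 burnt (F count now 3)
Step 2: +4 fires, +3 burnt (F count now 4)
Step 3: +3 fires, +4 burnt (F count now 3)
Step 4: +5 fires, +3 burnt (F count now 5)
Step 5: +4 fires, +5 burnt (F count now 4)
Step 6: +4 fires, +4 burnt (F count now 4)
Step 7: +3 fires, +4 burnt (F count now 3)
Step 8: +2 fires, +3 burnt (F count now 2)
Step 9: +1 fires, +2 burnt (F count now 1)
Step 10: +0 fires, +1 burnt (F count now 0)
Fire out after step 10
Initially T: 30, now '.': 35
Total burnt (originally-T cells now '.'): 29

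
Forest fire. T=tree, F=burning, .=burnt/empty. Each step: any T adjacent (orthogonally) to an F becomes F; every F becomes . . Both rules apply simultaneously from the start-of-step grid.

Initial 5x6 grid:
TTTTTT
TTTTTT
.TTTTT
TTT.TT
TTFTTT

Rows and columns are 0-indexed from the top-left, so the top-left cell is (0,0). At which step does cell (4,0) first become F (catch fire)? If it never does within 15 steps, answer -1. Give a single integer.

Step 1: cell (4,0)='T' (+3 fires, +1 burnt)
Step 2: cell (4,0)='F' (+4 fires, +3 burnt)
  -> target ignites at step 2
Step 3: cell (4,0)='.' (+6 fires, +4 burnt)
Step 4: cell (4,0)='.' (+5 fires, +6 burnt)
Step 5: cell (4,0)='.' (+5 fires, +5 burnt)
Step 6: cell (4,0)='.' (+3 fires, +5 burnt)
Step 7: cell (4,0)='.' (+1 fires, +3 burnt)
Step 8: cell (4,0)='.' (+0 fires, +1 burnt)
  fire out at step 8

2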